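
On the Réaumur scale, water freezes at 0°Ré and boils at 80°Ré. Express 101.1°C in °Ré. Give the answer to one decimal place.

80.9°Ré

Linearly onto the Réaumur scale: 0 + (101.1000 / 100) × (80 - 0) = 80.9°Ré.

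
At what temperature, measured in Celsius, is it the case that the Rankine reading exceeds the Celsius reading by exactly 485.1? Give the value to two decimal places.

Let C be the Celsius reading. The Rankine reading is R = 1.8·C + 491.67.
Require R - C = 485.1: (0.8)·C + 491.67 = 485.1.
C = (485.1 - 491.67) / (0.8) = -8.21.

-8.21°C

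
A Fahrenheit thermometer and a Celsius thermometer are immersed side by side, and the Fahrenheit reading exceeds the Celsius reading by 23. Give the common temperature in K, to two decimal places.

261.90 K

Let x be the Fahrenheit reading; then the Celsius reading is 5/9·x - 17.7778.
(5/9·x - 17.7778) - x = -23  ⇒  (-4/9)·x = -47/9  ⇒  x = 11.7500°F.
In Celsius: (11.75 - 32) × 5/9 = -11.2500°C.
In kelvin: -11.2500 + 273.15 = 261.90 K.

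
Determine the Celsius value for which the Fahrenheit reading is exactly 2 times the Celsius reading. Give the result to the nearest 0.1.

160.0°C

Let C be the Celsius reading. The Fahrenheit reading is F = 1.8·C + 32.
Require F = 2·C: 1.8·C + 32 = 2·C.
(-0.2)·C = -32  ⇒  C = 160.0.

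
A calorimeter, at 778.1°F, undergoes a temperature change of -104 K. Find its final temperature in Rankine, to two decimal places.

Initial temperature in Celsius: (778.1 - 32) × 5/9 = 414.5000°C.
The 104 K change is an interval; Kelvin and Celsius degrees are the same size, so ΔC = -104°C.
Final Celsius temperature: 414.5000 - 104.0000 = 310.5000°C.
In Rankine: 310.5000 × 1.8 + 491.67 = 1050.57°R.

1050.57°R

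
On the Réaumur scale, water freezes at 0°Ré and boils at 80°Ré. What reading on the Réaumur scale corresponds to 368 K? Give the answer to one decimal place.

75.9°Ré

First in Celsius: 368 - 273.15 = 94.8500°C.
Linearly onto the Réaumur scale: 0 + (94.8500 / 100) × (80 - 0) = 75.9°Ré.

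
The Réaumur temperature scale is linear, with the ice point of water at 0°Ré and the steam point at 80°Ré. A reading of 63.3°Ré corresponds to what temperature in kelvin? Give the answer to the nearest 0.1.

Linear interpolation between the fixed points: C = (63.3 - 0) × 100 / (80 - 0) = 79.1250°C.
Then 79.1250 + 273.15 = 352.3 K.

352.3 K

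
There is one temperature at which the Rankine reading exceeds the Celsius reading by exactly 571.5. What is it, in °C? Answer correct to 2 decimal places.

Let C be the Celsius reading. The Rankine reading is R = 1.8·C + 491.67.
Require R - C = 571.5: (0.8)·C + 491.67 = 571.5.
C = (571.5 - 491.67) / (0.8) = 99.79.

99.79°C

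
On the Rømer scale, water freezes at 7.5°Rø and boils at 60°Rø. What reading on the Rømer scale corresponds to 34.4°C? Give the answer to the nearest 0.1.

Linearly onto the Rømer scale: 7.5 + (34.4000 / 100) × (60 - 7.5) = 25.6°Rø.

25.6°Rø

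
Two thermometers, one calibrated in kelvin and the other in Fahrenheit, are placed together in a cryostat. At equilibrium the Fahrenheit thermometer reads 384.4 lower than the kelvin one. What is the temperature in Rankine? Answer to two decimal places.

169.36°R

Let x be the kelvin reading; then the Fahrenheit reading is 1.8·x - 459.67.
(1.8·x - 459.67) - x = -384.4  ⇒  (0.8)·x = 75.27  ⇒  x = 94.0875 K.
In Celsius: 94.0875 - 273.15 = -179.0625°C.
In Rankine: -179.0625 × 1.8 + 491.67 = 169.36°R.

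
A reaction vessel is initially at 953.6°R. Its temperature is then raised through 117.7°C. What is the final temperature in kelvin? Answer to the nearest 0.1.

Initial temperature in Celsius: (953.6 - 491.67) × 5/9 = 256.6278°C.
Final Celsius temperature: 256.6278 + 117.7000 = 374.3278°C.
In kelvin: 374.3278 + 273.15 = 647.5 K.

647.5 K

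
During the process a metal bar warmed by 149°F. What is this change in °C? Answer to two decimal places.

Only the scale ratio 5/9 matters for a change in temperature.
149 × 5/9 = 82.78.

82.78°C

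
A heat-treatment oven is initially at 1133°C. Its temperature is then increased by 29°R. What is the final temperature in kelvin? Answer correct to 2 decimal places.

1422.26 K

The 29°R change is an interval, so only the factor 5/9 applies: +29 × 5/9 = +16.1111°C.
Final Celsius temperature: 1133.0000 + 16.1111 = 1149.1111°C.
In kelvin: 1149.1111 + 273.15 = 1422.26 K.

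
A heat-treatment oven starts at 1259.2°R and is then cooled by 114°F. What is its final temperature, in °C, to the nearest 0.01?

363.07°C

Initial temperature in Celsius: (1259.2 - 491.67) × 5/9 = 426.4056°C.
The 114°F change is an interval, so only the factor 5/9 applies: -114 × 5/9 = -63.3333°C.
Final Celsius temperature: 426.4056 - 63.3333 = 363.0722°C.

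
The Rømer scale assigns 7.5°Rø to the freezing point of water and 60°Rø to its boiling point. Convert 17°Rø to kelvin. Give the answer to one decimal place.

Linear interpolation between the fixed points: C = (17 - 7.5) × 100 / (60 - 7.5) = 18.0952°C.
Then 18.0952 + 273.15 = 291.2 K.

291.2 K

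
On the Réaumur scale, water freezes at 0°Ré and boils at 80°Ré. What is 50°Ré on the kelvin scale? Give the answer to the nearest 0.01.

Linear interpolation between the fixed points: C = (50 - 0) × 100 / (80 - 0) = 62.5000°C.
Then 62.5000 + 273.15 = 335.65 K.

335.65 K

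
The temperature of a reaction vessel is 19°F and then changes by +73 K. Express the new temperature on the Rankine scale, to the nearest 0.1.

Initial temperature in Celsius: (19 - 32) × 5/9 = -7.2222°C.
The 73 K change is an interval; Kelvin and Celsius degrees are the same size, so ΔC = +73°C.
Final Celsius temperature: -7.2222 + 73.0000 = 65.7778°C.
In Rankine: 65.7778 × 1.8 + 491.67 = 610.1°R.

610.1°R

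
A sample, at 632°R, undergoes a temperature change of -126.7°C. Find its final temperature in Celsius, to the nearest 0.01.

Initial temperature in Celsius: (632 - 491.67) × 5/9 = 77.9611°C.
Final Celsius temperature: 77.9611 - 126.7000 = -48.7389°C.

-48.74°C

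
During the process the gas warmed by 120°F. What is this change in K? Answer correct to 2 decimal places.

66.67 K

Only the scale ratio 5/9 matters for a change in temperature.
120 × 5/9 = 66.67.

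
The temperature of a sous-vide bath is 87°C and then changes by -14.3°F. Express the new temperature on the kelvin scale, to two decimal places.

The 14.3°F change is an interval, so only the factor 5/9 applies: -14.3 × 5/9 = -7.9444°C.
Final Celsius temperature: 87.0000 - 7.9444 = 79.0556°C.
In kelvin: 79.0556 + 273.15 = 352.21 K.

352.21 K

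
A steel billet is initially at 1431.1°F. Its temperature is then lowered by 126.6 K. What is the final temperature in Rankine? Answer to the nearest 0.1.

1662.9°R

Initial temperature in Celsius: (1431.1 - 32) × 5/9 = 777.2778°C.
The 126.6 K change is an interval; Kelvin and Celsius degrees are the same size, so ΔC = -126.6°C.
Final Celsius temperature: 777.2778 - 126.6000 = 650.6778°C.
In Rankine: 650.6778 × 1.8 + 491.67 = 1662.9°R.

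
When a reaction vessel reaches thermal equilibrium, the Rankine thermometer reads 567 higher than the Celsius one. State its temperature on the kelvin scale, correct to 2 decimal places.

367.31 K

Let x be the Celsius reading; then the Rankine reading is 1.8·x + 491.67.
(1.8·x + 491.67) - x = 567  ⇒  (0.8)·x = 75.33  ⇒  x = 94.1625°C.
In kelvin: 94.1625 + 273.15 = 367.31 K.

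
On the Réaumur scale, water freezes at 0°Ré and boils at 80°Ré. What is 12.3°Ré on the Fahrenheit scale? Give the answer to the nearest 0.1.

Linear interpolation between the fixed points: C = (12.3 - 0) × 100 / (80 - 0) = 15.3750°C.
Then 15.3750 × 1.8 + 32 = 59.7°F.

59.7°F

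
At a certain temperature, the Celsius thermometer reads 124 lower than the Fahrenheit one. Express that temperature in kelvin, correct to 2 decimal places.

Let x be the Fahrenheit reading; then the Celsius reading is 5/9·x - 17.7778.
(5/9·x - 17.7778) - x = -124  ⇒  (-4/9)·x = -106.222  ⇒  x = 239.0000°F.
In Celsius: (239 - 32) × 5/9 = 115.0000°C.
In kelvin: 115.0000 + 273.15 = 388.15 K.

388.15 K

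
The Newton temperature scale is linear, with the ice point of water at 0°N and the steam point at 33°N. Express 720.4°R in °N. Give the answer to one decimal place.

41.9°N

First in Celsius: (720.4 - 491.67) × 5/9 = 127.0722°C.
Linearly onto the Newton scale: 0 + (127.0722 / 100) × (33 - 0) = 41.9°N.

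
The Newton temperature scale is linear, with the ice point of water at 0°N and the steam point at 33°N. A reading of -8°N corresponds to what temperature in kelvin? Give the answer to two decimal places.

Linear interpolation between the fixed points: C = (-8 - 0) × 100 / (33 - 0) = -24.2424°C.
Then -24.2424 + 273.15 = 248.91 K.

248.91 K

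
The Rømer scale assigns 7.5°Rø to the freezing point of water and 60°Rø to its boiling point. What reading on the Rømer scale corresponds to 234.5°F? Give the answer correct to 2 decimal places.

First in Celsius: (234.5 - 32) × 5/9 = 112.5000°C.
Linearly onto the Rømer scale: 7.5 + (112.5000 / 100) × (60 - 7.5) = 66.56°Rø.

66.56°Rø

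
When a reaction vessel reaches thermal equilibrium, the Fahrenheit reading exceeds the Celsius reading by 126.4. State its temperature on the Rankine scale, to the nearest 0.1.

704.1°R

Let x be the Celsius reading; then the Fahrenheit reading is 1.8·x + 32.
(1.8·x + 32) - x = 126.4  ⇒  (0.8)·x = 94.4  ⇒  x = 118.0000°C.
In Rankine: 118.0000 × 1.8 + 491.67 = 704.1°R.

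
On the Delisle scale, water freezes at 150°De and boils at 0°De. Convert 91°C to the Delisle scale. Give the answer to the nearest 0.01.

13.50°De

Linearly onto the Delisle scale: 150 + (91.0000 / 100) × (0 - 150) = 13.50°De.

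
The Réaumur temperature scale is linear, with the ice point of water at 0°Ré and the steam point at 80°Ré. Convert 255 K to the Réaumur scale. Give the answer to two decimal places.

First in Celsius: 255 - 273.15 = -18.1500°C.
Linearly onto the Réaumur scale: 0 + (-18.1500 / 100) × (80 - 0) = -14.52°Ré.

-14.52°Ré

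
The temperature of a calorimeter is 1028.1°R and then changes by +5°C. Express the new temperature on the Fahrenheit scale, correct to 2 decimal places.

577.43°F

Initial temperature in Celsius: (1028.1 - 491.67) × 5/9 = 298.0167°C.
Final Celsius temperature: 298.0167 + 5.0000 = 303.0167°C.
In Fahrenheit: 303.0167 × 1.8 + 32 = 577.43°F.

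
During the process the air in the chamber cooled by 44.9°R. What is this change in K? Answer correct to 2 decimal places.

An interval of 1°R corresponds to 5/9 K.
44.9 × 5/9 = 24.94.

24.94 K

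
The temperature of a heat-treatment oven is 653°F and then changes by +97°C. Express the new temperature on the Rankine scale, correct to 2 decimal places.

Initial temperature in Celsius: (653 - 32) × 5/9 = 345.0000°C.
Final Celsius temperature: 345.0000 + 97.0000 = 442.0000°C.
In Rankine: 442.0000 × 1.8 + 491.67 = 1287.27°R.

1287.27°R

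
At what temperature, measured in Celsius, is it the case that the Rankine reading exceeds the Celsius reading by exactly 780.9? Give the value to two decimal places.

Let C be the Celsius reading. The Rankine reading is R = 1.8·C + 491.67.
Require R - C = 780.9: (0.8)·C + 491.67 = 780.9.
C = (780.9 - 491.67) / (0.8) = 361.54.

361.54°C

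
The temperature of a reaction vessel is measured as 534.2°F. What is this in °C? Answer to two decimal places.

In Celsius: (534.2 - 32) × 5/9 = 279.0000°C.

279.00°C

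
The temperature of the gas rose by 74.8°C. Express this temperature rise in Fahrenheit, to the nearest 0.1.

134.6°F

An interval of 1°C corresponds to 1.8°F.
74.8 × 1.8 = 134.6.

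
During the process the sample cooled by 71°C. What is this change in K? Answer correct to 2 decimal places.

Celsius and kelvin degrees are the same size, so the interval is unchanged: 71.00.

71.00 K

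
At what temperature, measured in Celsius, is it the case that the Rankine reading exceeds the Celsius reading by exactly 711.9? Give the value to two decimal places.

275.29°C

Let C be the Celsius reading. The Rankine reading is R = 1.8·C + 491.67.
Require R - C = 711.9: (0.8)·C + 491.67 = 711.9.
C = (711.9 - 491.67) / (0.8) = 275.29.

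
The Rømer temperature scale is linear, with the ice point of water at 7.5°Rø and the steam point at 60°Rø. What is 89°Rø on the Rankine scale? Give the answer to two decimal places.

771.10°R

Linear interpolation between the fixed points: C = (89 - 7.5) × 100 / (60 - 7.5) = 155.2381°C.
Then 155.2381 × 1.8 + 491.67 = 771.10°R.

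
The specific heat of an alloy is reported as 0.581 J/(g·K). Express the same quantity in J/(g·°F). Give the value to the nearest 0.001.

0.323 J/(g·°F)

Since only a temperature interval is involved, the additive offset between the scales drops out.
A change of 1°F is a change of 5/9 K, so per °F the value is 0.581 × 5/9 = 0.323.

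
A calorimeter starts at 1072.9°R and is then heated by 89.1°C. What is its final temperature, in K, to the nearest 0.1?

685.2 K

Initial temperature in Celsius: (1072.9 - 491.67) × 5/9 = 322.9056°C.
Final Celsius temperature: 322.9056 + 89.1000 = 412.0056°C.
In kelvin: 412.0056 + 273.15 = 685.2 K.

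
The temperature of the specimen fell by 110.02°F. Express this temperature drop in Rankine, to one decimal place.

Fahrenheit and Rankine degrees are the same size, so the interval is unchanged: 110.0.

110.0°R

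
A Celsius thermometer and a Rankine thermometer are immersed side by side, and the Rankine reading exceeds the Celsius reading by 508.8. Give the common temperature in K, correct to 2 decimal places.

Let x be the Celsius reading; then the Rankine reading is 1.8·x + 491.67.
(1.8·x + 491.67) - x = 508.8  ⇒  (0.8)·x = 17.13  ⇒  x = 21.4125°C.
In kelvin: 21.4125 + 273.15 = 294.56 K.

294.56 K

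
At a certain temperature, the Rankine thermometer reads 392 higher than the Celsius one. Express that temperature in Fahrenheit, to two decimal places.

-192.26°F

Let x be the Celsius reading; then the Rankine reading is 1.8·x + 491.67.
(1.8·x + 491.67) - x = 392  ⇒  (0.8)·x = -99.67  ⇒  x = -124.5875°C.
In Fahrenheit: -124.5875 × 1.8 + 32 = -192.26°F.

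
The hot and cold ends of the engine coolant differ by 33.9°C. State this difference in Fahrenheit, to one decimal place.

61.0°F

Only the scale ratio 1.8 matters for a change in temperature.
33.9 × 1.8 = 61.0.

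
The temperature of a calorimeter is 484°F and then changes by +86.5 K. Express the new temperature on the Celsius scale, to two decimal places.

337.61°C

Initial temperature in Celsius: (484 - 32) × 5/9 = 251.1111°C.
The 86.5 K change is an interval; Kelvin and Celsius degrees are the same size, so ΔC = +86.5°C.
Final Celsius temperature: 251.1111 + 86.5000 = 337.6111°C.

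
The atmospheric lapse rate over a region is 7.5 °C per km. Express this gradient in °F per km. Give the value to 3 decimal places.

13.500 °F/km

Since only a temperature interval is involved, the additive offset between the scales drops out.
A change of 1°C is a change of 1.8°F, so 7.5 × 1.8 = 13.500.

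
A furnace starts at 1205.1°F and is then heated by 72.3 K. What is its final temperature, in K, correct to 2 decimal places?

997.17 K

Initial temperature in Celsius: (1205.1 - 32) × 5/9 = 651.7222°C.
The 72.3 K change is an interval; Kelvin and Celsius degrees are the same size, so ΔC = +72.3°C.
Final Celsius temperature: 651.7222 + 72.3000 = 724.0222°C.
In kelvin: 724.0222 + 273.15 = 997.17 K.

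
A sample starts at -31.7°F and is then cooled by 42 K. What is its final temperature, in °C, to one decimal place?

Initial temperature in Celsius: (-31.7 - 32) × 5/9 = -35.3889°C.
The 42 K change is an interval; Kelvin and Celsius degrees are the same size, so ΔC = -42°C.
Final Celsius temperature: -35.3889 - 42.0000 = -77.3889°C.

-77.4°C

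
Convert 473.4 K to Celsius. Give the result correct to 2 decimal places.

In Celsius: 473.4 - 273.15 = 200.2500°C.

200.25°C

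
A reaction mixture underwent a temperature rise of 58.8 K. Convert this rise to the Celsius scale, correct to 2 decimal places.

Kelvin and Celsius degrees are the same size, so the interval is unchanged: 58.80.

58.80°C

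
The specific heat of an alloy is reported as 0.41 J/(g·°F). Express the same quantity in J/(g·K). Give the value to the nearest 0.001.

The quantity depends on a temperature interval, so only the ratio of degree sizes applies; the offset between the scales is irrelevant.
A change of 1 K is a change of 1.8°F, so per K the value is 0.41 × 1.8 = 0.738.

0.738 J/(g·K)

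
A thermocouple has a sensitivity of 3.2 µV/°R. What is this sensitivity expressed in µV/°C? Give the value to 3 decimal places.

5.760 µV/°C

Since only a temperature interval is involved, the additive offset between the scales drops out.
A change of 1°C is a change of 1.8°R, so per °C the value is 3.2 × 1.8 = 5.760.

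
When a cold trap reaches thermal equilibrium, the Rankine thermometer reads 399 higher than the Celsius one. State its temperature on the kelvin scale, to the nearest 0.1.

157.3 K

Let x be the Celsius reading; then the Rankine reading is 1.8·x + 491.67.
(1.8·x + 491.67) - x = 399  ⇒  (0.8)·x = -92.67  ⇒  x = -115.8375°C.
In kelvin: -115.8375 + 273.15 = 157.3 K.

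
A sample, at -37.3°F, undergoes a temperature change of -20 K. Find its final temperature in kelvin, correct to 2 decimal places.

214.65 K

Initial temperature in Celsius: (-37.3 - 32) × 5/9 = -38.5000°C.
The 20 K change is an interval; Kelvin and Celsius degrees are the same size, so ΔC = -20°C.
Final Celsius temperature: -38.5000 - 20.0000 = -58.5000°C.
In kelvin: -58.5000 + 273.15 = 214.65 K.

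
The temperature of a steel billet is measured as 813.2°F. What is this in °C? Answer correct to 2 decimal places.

434.00°C

In Celsius: (813.2 - 32) × 5/9 = 434.0000°C.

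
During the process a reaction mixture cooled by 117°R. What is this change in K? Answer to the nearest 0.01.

Only the scale ratio 5/9 matters for a change in temperature.
117 × 5/9 = 65.00.

65.00 K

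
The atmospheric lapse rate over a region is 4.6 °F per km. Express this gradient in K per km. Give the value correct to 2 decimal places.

2.56 K/km

Since only a temperature interval is involved, the additive offset between the scales drops out.
A change of 1°F is a change of 5/9 K, so 4.6 × 5/9 = 2.56.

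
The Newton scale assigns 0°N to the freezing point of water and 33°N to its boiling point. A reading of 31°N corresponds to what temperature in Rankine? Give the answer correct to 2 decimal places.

660.76°R

Linear interpolation between the fixed points: C = (31 - 0) × 100 / (33 - 0) = 93.9394°C.
Then 93.9394 × 1.8 + 491.67 = 660.76°R.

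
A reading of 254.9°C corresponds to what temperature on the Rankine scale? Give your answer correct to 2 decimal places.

In Rankine: 254.9000 × 1.8 + 491.67 = 950.49°R.

950.49°R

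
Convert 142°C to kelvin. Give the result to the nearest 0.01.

415.15 K

In kelvin: 142.0000 + 273.15 = 415.15 K.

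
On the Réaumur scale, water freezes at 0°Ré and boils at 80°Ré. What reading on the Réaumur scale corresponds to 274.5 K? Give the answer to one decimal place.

1.1°Ré

First in Celsius: 274.5 - 273.15 = 1.3500°C.
Linearly onto the Réaumur scale: 0 + (1.3500 / 100) × (80 - 0) = 1.1°Ré.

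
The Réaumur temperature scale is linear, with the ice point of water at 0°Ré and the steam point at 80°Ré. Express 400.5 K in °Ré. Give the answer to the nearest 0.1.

First in Celsius: 400.5 - 273.15 = 127.3500°C.
Linearly onto the Réaumur scale: 0 + (127.3500 / 100) × (80 - 0) = 101.9°Ré.

101.9°Ré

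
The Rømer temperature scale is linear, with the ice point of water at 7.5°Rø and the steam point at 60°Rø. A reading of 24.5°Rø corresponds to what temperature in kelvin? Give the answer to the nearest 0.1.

305.5 K

Linear interpolation between the fixed points: C = (24.5 - 7.5) × 100 / (60 - 7.5) = 32.3810°C.
Then 32.3810 + 273.15 = 305.5 K.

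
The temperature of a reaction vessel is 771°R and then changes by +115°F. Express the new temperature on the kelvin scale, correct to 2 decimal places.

Initial temperature in Celsius: (771 - 491.67) × 5/9 = 155.1833°C.
The 115°F change is an interval, so only the factor 5/9 applies: +115 × 5/9 = +63.8889°C.
Final Celsius temperature: 155.1833 + 63.8889 = 219.0722°C.
In kelvin: 219.0722 + 273.15 = 492.22 K.

492.22 K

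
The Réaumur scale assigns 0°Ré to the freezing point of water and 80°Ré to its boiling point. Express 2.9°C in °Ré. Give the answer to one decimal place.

Linearly onto the Réaumur scale: 0 + (2.9000 / 100) × (80 - 0) = 2.3°Ré.

2.3°Ré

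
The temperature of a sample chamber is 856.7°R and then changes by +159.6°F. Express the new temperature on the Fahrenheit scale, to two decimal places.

Initial temperature in Celsius: (856.7 - 491.67) × 5/9 = 202.7944°C.
The 159.6°F change is an interval, so only the factor 5/9 applies: +159.6 × 5/9 = +88.6667°C.
Final Celsius temperature: 202.7944 + 88.6667 = 291.4611°C.
In Fahrenheit: 291.4611 × 1.8 + 32 = 556.63°F.

556.63°F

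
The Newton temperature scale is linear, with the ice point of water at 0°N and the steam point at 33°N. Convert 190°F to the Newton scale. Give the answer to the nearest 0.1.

First in Celsius: (190 - 32) × 5/9 = 87.7778°C.
Linearly onto the Newton scale: 0 + (87.7778 / 100) × (33 - 0) = 29.0°N.

29.0°N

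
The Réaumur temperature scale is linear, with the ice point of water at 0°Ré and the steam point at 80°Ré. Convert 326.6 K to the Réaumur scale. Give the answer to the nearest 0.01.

First in Celsius: 326.6 - 273.15 = 53.4500°C.
Linearly onto the Réaumur scale: 0 + (53.4500 / 100) × (80 - 0) = 42.76°Ré.

42.76°Ré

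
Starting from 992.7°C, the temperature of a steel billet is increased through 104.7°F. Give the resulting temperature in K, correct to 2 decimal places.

1324.02 K

The 104.7°F change is an interval, so only the factor 5/9 applies: +104.7 × 5/9 = +58.1667°C.
Final Celsius temperature: 992.7000 + 58.1667 = 1050.8667°C.
In kelvin: 1050.8667 + 273.15 = 1324.02 K.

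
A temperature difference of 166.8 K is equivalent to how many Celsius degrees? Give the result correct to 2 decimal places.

166.80°C

Kelvin and Celsius degrees are the same size, so the interval is unchanged: 166.80.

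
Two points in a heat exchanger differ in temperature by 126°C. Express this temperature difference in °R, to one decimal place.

226.8°R

Only the scale ratio 1.8 matters for a change in temperature.
126 × 1.8 = 226.8.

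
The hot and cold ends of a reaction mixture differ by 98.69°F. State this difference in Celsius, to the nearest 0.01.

An interval of 1°F corresponds to 5/9°C.
98.69 × 5/9 = 54.83.

54.83°C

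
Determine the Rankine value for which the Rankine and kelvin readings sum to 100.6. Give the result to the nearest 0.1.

64.7°R

Let R be the Rankine reading. The kelvin reading is K = 5/9·R.
Require R + K = 100.6: (14/9)·R = 100.6.
R = (100.6) / (14/9) = 64.7.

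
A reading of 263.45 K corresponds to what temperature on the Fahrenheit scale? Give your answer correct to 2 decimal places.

14.54°F

In Celsius: 263.45 - 273.15 = -9.7000°C.
In Fahrenheit: -9.7000 × 1.8 + 32 = 14.54°F.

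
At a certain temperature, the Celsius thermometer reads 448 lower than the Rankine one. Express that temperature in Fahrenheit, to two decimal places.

Let x be the Rankine reading; then the Celsius reading is 5/9·x - 273.15.
(5/9·x - 273.15) - x = -448  ⇒  (-4/9)·x = -174.85  ⇒  x = 393.4125°R.
In Celsius: (393.4125 - 491.67) × 5/9 = -54.5875°C.
In Fahrenheit: -54.5875 × 1.8 + 32 = -66.26°F.

-66.26°F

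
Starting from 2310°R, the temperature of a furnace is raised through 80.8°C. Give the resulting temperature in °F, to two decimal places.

1995.77°F

Initial temperature in Celsius: (2310 - 491.67) × 5/9 = 1010.1833°C.
Final Celsius temperature: 1010.1833 + 80.8000 = 1090.9833°C.
In Fahrenheit: 1090.9833 × 1.8 + 32 = 1995.77°F.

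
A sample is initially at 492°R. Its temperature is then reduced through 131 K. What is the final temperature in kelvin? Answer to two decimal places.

Initial temperature in Celsius: (492 - 491.67) × 5/9 = 0.1833°C.
The 131 K change is an interval; Kelvin and Celsius degrees are the same size, so ΔC = -131°C.
Final Celsius temperature: 0.1833 - 131.0000 = -130.8167°C.
In kelvin: -130.8167 + 273.15 = 142.33 K.

142.33 K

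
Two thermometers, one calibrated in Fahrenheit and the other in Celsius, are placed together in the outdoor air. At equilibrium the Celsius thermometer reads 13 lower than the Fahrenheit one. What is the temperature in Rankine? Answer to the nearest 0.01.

Let x be the Fahrenheit reading; then the Celsius reading is 5/9·x - 17.7778.
(5/9·x - 17.7778) - x = -13  ⇒  (-4/9)·x = 43/9  ⇒  x = -10.7500°F.
In Celsius: (-10.75 - 32) × 5/9 = -23.7500°C.
In Rankine: -23.7500 × 1.8 + 491.67 = 448.92°R.

448.92°R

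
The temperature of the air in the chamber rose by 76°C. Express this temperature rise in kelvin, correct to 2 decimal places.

Celsius and kelvin degrees are the same size, so the interval is unchanged: 76.00.

76.00 K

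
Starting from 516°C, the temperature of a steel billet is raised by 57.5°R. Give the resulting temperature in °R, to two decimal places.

The 57.5°R change is an interval, so only the factor 5/9 applies: +57.5 × 5/9 = +31.9444°C.
Final Celsius temperature: 516.0000 + 31.9444 = 547.9444°C.
In Rankine: 547.9444 × 1.8 + 491.67 = 1477.97°R.

1477.97°R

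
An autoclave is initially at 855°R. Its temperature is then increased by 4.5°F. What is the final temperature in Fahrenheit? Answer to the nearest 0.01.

Initial temperature in Celsius: (855 - 491.67) × 5/9 = 201.8500°C.
The 4.5°F change is an interval, so only the factor 5/9 applies: +4.5 × 5/9 = +2.5000°C.
Final Celsius temperature: 201.8500 + 2.5000 = 204.3500°C.
In Fahrenheit: 204.3500 × 1.8 + 32 = 399.83°F.

399.83°F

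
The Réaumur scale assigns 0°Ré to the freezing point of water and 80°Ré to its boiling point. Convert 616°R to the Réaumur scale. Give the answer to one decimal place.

First in Celsius: (616 - 491.67) × 5/9 = 69.0722°C.
Linearly onto the Réaumur scale: 0 + (69.0722 / 100) × (80 - 0) = 55.3°Ré.

55.3°Ré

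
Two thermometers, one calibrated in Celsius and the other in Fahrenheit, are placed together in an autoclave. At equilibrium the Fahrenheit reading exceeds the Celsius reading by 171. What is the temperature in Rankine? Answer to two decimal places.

Let x be the Celsius reading; then the Fahrenheit reading is 1.8·x + 32.
(1.8·x + 32) - x = 171  ⇒  (0.8)·x = 139  ⇒  x = 173.7500°C.
In Rankine: 173.7500 × 1.8 + 491.67 = 804.42°R.

804.42°R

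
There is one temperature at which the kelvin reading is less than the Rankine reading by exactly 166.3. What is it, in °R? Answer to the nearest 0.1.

374.2°R

Let R be the Rankine reading. The kelvin reading is K = 5/9·R.
Require K - R = -166.3: (-4/9)·R = -166.3.
R = (-166.3) / (-4/9) = 374.2.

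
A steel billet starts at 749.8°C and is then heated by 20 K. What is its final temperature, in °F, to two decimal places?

The 20 K change is an interval; Kelvin and Celsius degrees are the same size, so ΔC = +20°C.
Final Celsius temperature: 749.8000 + 20.0000 = 769.8000°C.
In Fahrenheit: 769.8000 × 1.8 + 32 = 1417.64°F.

1417.64°F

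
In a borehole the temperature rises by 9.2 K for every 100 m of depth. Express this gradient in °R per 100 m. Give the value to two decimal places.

16.56 °R/100 m

The quantity depends on a temperature interval, so only the ratio of degree sizes applies; the offset between the scales is irrelevant.
A change of 1 K is a change of 1.8°R, so 9.2 × 1.8 = 16.56.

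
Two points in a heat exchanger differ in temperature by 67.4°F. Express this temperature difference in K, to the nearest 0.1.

An interval of 1°F corresponds to 5/9 K.
67.4 × 5/9 = 37.4.

37.4 K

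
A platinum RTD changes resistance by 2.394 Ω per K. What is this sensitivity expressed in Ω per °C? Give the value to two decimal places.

2.39 Ω per °C

The quantity depends on a temperature interval, so only the ratio of degree sizes applies; the offset between the scales is irrelevant.
A change of 1°C is a change of 1 K, so per °C the value is 2.394 × 1 = 2.39.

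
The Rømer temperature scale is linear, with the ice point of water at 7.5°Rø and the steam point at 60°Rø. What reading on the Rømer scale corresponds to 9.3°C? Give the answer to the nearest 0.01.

Linearly onto the Rømer scale: 7.5 + (9.3000 / 100) × (60 - 7.5) = 12.38°Rø.

12.38°Rø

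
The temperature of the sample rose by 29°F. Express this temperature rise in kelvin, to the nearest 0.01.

An interval of 1°F corresponds to 5/9 K.
29 × 5/9 = 16.11.

16.11 K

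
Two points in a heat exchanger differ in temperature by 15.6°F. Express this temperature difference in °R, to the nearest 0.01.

15.60°R

Fahrenheit and Rankine degrees are the same size, so the interval is unchanged: 15.60.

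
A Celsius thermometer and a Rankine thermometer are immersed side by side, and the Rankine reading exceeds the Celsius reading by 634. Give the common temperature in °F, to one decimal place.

352.2°F

Let x be the Celsius reading; then the Rankine reading is 1.8·x + 491.67.
(1.8·x + 491.67) - x = 634  ⇒  (0.8)·x = 142.33  ⇒  x = 177.9125°C.
In Fahrenheit: 177.9125 × 1.8 + 32 = 352.2°F.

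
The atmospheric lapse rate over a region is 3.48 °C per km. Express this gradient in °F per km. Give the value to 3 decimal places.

The quantity depends on a temperature interval, so only the ratio of degree sizes applies; the offset between the scales is irrelevant.
A change of 1°C is a change of 1.8°F, so 3.48 × 1.8 = 6.264.

6.264 °F/km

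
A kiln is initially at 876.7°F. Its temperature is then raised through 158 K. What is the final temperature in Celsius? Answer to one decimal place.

627.3°C

Initial temperature in Celsius: (876.7 - 32) × 5/9 = 469.2778°C.
The 158 K change is an interval; Kelvin and Celsius degrees are the same size, so ΔC = +158°C.
Final Celsius temperature: 469.2778 + 158.0000 = 627.2778°C.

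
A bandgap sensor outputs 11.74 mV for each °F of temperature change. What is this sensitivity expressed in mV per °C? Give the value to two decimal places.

Since only a temperature interval is involved, the additive offset between the scales drops out.
A change of 1°C is a change of 1.8°F, so per °C the value is 11.74 × 1.8 = 21.13.

21.13 mV per °C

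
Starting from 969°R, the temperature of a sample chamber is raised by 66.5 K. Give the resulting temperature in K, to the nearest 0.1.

Initial temperature in Celsius: (969 - 491.67) × 5/9 = 265.1833°C.
The 66.5 K change is an interval; Kelvin and Celsius degrees are the same size, so ΔC = +66.5°C.
Final Celsius temperature: 265.1833 + 66.5000 = 331.6833°C.
In kelvin: 331.6833 + 273.15 = 604.8 K.

604.8 K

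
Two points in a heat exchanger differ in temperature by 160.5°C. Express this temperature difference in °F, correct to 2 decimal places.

288.90°F

For a temperature interval the offset drops out; only the factor 1.8 applies.
160.5 × 1.8 = 288.90.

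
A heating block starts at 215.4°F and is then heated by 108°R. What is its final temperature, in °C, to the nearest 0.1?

161.9°C

Initial temperature in Celsius: (215.4 - 32) × 5/9 = 101.8889°C.
The 108°R change is an interval, so only the factor 5/9 applies: +108 × 5/9 = +60.0000°C.
Final Celsius temperature: 101.8889 + 60.0000 = 161.8889°C.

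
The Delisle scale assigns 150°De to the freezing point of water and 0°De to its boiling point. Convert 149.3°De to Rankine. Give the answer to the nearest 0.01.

Linear interpolation between the fixed points: C = (149.3 - 150) × 100 / (0 - 150) = 0.4667°C.
Then 0.4667 × 1.8 + 491.67 = 492.51°R.

492.51°R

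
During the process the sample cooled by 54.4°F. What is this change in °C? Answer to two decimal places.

30.22°C

Only the scale ratio 5/9 matters for a change in temperature.
54.4 × 5/9 = 30.22.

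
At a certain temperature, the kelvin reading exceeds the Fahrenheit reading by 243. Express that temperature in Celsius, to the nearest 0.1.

-2.3°C

Let x be the kelvin reading; then the Fahrenheit reading is 1.8·x - 459.67.
(1.8·x - 459.67) - x = -243  ⇒  (0.8)·x = 216.67  ⇒  x = 270.8375 K.
In Celsius: 270.8375 - 273.15 = -2.3°C.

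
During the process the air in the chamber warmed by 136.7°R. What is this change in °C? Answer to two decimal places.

75.94°C

Only the scale ratio 5/9 matters for a change in temperature.
136.7 × 5/9 = 75.94.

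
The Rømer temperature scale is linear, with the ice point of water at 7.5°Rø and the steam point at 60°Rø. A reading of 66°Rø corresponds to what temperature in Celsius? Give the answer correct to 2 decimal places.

Linear interpolation between the fixed points: C = (66 - 7.5) × 100 / (60 - 7.5) = 111.4286°C.

111.43°C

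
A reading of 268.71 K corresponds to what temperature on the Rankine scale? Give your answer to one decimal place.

In Celsius: 268.71 - 273.15 = -4.4400°C.
In Rankine: -4.4400 × 1.8 + 491.67 = 483.7°R.

483.7°R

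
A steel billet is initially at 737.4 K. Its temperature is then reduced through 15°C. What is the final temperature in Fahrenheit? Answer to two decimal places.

840.65°F

Initial temperature in Celsius: 737.4 - 273.15 = 464.2500°C.
Final Celsius temperature: 464.2500 - 15.0000 = 449.2500°C.
In Fahrenheit: 449.2500 × 1.8 + 32 = 840.65°F.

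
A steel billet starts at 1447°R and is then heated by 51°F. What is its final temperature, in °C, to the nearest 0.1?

Initial temperature in Celsius: (1447 - 491.67) × 5/9 = 530.7389°C.
The 51°F change is an interval, so only the factor 5/9 applies: +51 × 5/9 = +28.3333°C.
Final Celsius temperature: 530.7389 + 28.3333 = 559.0722°C.

559.1°C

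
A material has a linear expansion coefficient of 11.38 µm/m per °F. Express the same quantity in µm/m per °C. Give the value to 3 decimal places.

The quantity depends on a temperature interval, so only the ratio of degree sizes applies; the offset between the scales is irrelevant.
A change of 1°C is a change of 1.8°F, so per °C the value is 11.38 × 1.8 = 20.484.

20.484 µm/m per °C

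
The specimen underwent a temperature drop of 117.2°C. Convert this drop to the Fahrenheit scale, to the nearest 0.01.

210.96°F

For a temperature interval the offset drops out; only the factor 1.8 applies.
117.2 × 1.8 = 210.96.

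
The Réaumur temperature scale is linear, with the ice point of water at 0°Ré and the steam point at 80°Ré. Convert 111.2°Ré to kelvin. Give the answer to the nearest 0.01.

412.15 K

Linear interpolation between the fixed points: C = (111.2 - 0) × 100 / (80 - 0) = 139.0000°C.
Then 139.0000 + 273.15 = 412.15 K.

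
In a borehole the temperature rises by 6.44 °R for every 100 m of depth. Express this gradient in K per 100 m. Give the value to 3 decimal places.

3.578 K/100 m

Since only a temperature interval is involved, the additive offset between the scales drops out.
A change of 1°R is a change of 5/9 K, so 6.44 × 5/9 = 3.578.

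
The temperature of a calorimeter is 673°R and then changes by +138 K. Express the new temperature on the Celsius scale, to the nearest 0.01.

238.74°C

Initial temperature in Celsius: (673 - 491.67) × 5/9 = 100.7389°C.
The 138 K change is an interval; Kelvin and Celsius degrees are the same size, so ΔC = +138°C.
Final Celsius temperature: 100.7389 + 138.0000 = 238.7389°C.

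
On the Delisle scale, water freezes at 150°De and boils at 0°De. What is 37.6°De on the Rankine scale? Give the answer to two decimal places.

Linear interpolation between the fixed points: C = (37.6 - 150) × 100 / (0 - 150) = 74.9333°C.
Then 74.9333 × 1.8 + 491.67 = 626.55°R.

626.55°R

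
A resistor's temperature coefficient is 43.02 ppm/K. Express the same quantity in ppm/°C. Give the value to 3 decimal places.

43.020 ppm/°C

The quantity depends on a temperature interval, so only the ratio of degree sizes applies; the offset between the scales is irrelevant.
A change of 1°C is a change of 1 K, so per °C the value is 43.02 × 1 = 43.020.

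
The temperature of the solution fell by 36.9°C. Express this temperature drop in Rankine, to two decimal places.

66.42°R

Only the scale ratio 1.8 matters for a change in temperature.
36.9 × 1.8 = 66.42.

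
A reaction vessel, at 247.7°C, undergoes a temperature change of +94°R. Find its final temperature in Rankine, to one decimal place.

1031.5°R

The 94°R change is an interval, so only the factor 5/9 applies: +94 × 5/9 = +52.2222°C.
Final Celsius temperature: 247.7000 + 52.2222 = 299.9222°C.
In Rankine: 299.9222 × 1.8 + 491.67 = 1031.5°R.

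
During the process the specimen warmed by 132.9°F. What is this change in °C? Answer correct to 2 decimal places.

73.83°C

For a temperature interval the offset drops out; only the factor 5/9 applies.
132.9 × 5/9 = 73.83.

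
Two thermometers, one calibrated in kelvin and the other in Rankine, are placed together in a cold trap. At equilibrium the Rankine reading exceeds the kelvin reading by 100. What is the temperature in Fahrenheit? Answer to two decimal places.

Let x be the kelvin reading; then the Rankine reading is 1.8·x.
(1.8·x) - x = 100  ⇒  (0.8)·x = 100  ⇒  x = 125.0000 K.
In Celsius: 125 - 273.15 = -148.1500°C.
In Fahrenheit: -148.1500 × 1.8 + 32 = -234.67°F.

-234.67°F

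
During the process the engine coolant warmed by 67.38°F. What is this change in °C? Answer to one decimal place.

37.4°C

Only the scale ratio 5/9 matters for a change in temperature.
67.38 × 5/9 = 37.4.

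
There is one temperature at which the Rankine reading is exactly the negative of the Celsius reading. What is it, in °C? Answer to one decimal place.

Let C be the Celsius reading. The Rankine reading is R = 1.8·C + 491.67.
Require R = -1·C: 1.8·C + 491.67 = -1·C.
(2.8)·C = -491.67  ⇒  C = -175.6.

-175.6°C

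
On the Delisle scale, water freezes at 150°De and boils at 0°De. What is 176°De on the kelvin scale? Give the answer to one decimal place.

Linear interpolation between the fixed points: C = (176 - 150) × 100 / (0 - 150) = -17.3333°C.
Then -17.3333 + 273.15 = 255.8 K.

255.8 K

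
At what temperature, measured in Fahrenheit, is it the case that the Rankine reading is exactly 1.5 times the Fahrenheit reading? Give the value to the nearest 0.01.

919.34°F

Let F be the Fahrenheit reading. The Rankine reading is R = 1·F + 459.67.
Require R = 1.5·F: 1·F + 459.67 = 1.5·F.
(-0.5)·F = -459.67  ⇒  F = 919.34.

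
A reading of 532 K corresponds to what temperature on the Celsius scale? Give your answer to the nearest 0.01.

258.85°C

In Celsius: 532 - 273.15 = 258.8500°C.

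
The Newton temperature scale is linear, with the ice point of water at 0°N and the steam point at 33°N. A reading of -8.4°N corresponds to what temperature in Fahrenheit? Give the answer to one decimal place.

Linear interpolation between the fixed points: C = (-8.4 - 0) × 100 / (33 - 0) = -25.4545°C.
Then -25.4545 × 1.8 + 32 = -13.8°F.

-13.8°F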